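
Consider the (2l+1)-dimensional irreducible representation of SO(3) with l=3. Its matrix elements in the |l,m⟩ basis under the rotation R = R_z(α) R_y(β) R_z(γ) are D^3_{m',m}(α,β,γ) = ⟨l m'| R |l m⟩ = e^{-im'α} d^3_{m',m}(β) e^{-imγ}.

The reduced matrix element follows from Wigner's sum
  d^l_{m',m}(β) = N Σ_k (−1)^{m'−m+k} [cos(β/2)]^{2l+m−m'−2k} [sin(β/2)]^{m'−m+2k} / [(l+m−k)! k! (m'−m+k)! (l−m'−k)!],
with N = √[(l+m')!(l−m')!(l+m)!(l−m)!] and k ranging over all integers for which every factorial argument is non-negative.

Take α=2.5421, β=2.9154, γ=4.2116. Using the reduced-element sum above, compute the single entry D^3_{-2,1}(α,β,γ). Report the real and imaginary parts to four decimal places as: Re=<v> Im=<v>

Re=-0.2164 Im=-0.2579

First d^3_{-2,1}(β=2.9154), then the phase factors e^{-i(-2)α} and e^{-i(1)γ}:
With c≡cos(β/2)=0.112855 and s≡sin(β/2)=0.993611, N=[1·120·24·2]^{1/2}=75.894664
Admissible k: 3..4 (factorial args all ≥0)
  k=3: (−1)^0·75.8947/(12)·0.1129^3·0.9936^3 = +0.008918
  k=4: (−1)^1·75.8947/(24)·0.1129^1·0.9936^5 = -0.345625
d^3_{-2,1}(2.9154) = +0.008918 -0.345625 = -0.336707
D = (+0.363303-0.931671i)·(-0.336707)·(-0.480118+0.877204i) = -0.216448-0.257919i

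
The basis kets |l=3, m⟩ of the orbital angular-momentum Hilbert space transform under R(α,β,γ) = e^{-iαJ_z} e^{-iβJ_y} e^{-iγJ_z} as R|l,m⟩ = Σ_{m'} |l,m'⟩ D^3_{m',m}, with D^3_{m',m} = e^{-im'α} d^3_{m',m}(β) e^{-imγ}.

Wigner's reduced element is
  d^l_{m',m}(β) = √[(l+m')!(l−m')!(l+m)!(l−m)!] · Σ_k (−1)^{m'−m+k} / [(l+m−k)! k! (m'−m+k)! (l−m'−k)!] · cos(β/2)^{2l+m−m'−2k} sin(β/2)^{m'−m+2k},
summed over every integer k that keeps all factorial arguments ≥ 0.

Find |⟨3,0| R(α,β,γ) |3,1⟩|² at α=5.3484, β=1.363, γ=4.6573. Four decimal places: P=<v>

First d^3_{0,1}(β=1.363), then the phase factors e^{-i(0)α} and e^{-i(1)γ}:
With c≡cos(β/2)=0.776629 and s≡sin(β/2)=0.629959, N=[6·6·24·2]^{1/2}=41.569219
Admissible k: 1..3 (factorial args all ≥0)
  k=1: (−1)^0·41.5692/(12)·0.7766^5·0.6300^1 = +0.616552
  k=2: (−1)^1·41.5692/(4)·0.7766^3·0.6300^3 = -1.216994
  k=3: (−1)^2·41.5692/(12)·0.7766^1·0.6300^5 = +0.266910
d^3_{0,1}(1.363) = +0.616552 -1.216994 +0.266910 = -0.333532
|D^3_{0,1}|² = |d^3_{0,1}(β)|² = (-0.333532)² = 0.111244 (the z-rotation phases have unit modulus)

P=0.1112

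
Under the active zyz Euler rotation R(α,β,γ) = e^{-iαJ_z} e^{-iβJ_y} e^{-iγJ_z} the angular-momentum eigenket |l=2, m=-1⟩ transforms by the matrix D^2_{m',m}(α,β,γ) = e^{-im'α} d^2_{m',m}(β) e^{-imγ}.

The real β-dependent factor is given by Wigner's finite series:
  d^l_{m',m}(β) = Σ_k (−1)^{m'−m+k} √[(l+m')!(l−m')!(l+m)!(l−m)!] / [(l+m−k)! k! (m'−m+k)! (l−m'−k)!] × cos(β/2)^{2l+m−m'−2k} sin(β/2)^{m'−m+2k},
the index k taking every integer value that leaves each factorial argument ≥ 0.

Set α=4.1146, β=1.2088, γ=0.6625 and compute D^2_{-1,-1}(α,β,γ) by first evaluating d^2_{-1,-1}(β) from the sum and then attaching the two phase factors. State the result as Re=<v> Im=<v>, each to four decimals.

Split into d^2_{-1,-1}(β=1.2088) × two z-phases.
Half-angle: c=0.822843, s=0.568268. N=√(1·6·1·6)=6.000000
k: max(0,(-1)−(-1))=0 … min(2+(-1),2−(-1))=1
  k=0: (−1)^0·6.0000/(6)·0.8228^4·0.5683^0 = +0.458425
  k=1: (−1)^1·6.0000/(2)·0.8228^2·0.5683^2 = -0.655938
d^2_{-1,-1}(1.2088) = +0.458425 -0.655938 = -0.197513
Phases: e^{-i·(-1)·4.1146}=-0.562816-0.826582i, e^{-i·(-1)·0.6625}=+0.788457+0.615090i ⇒ D=-0.012772+0.197099i

Re=-0.0128 Im=0.1971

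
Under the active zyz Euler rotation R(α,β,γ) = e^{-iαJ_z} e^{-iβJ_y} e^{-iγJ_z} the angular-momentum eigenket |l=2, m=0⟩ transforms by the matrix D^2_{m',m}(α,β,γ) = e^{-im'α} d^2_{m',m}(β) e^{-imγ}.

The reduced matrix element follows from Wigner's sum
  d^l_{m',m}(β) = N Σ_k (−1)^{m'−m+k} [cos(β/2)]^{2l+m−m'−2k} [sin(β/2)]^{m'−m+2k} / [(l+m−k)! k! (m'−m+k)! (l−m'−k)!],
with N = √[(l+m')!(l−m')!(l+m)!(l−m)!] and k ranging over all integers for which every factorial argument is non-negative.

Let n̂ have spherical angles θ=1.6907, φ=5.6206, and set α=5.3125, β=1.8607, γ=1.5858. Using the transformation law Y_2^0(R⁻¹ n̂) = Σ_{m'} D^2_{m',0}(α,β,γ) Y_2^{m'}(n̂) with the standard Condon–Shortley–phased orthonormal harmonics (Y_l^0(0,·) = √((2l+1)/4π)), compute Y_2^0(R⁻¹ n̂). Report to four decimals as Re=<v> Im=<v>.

Re=0.5220 Im=0.0000

Need the full column D^2_{m',0} for m'=−2..2 at α=5.3125, β=1.8607, γ=1.5858.
cos(β/2)=0.597553, sin(β/2)=0.801829
d^2_{-2,0}: single k=2 term ⇒ +0.562332;  D = -0.203649-0.524161i
d^2_{-1,0}: k∈[1..2] ⇒ +0.419071 -0.754567 = -0.335496;  D = -0.189466+0.276876i
d^2_{0,0}: k∈[0..2] ⇒ +0.127499 -0.918284 +0.413359 = -0.377426;  D = -0.377426+0.000000i
d^2_{1,0}: k∈[0..1] ⇒ -0.419071 +0.754567 = +0.335496;  D = +0.189466+0.276876i
d^2_{2,0}: single k=0 term ⇒ +0.562332;  D = -0.203649+0.524161i
Y_2^{m'}(θ=1.6907,φ=5.6206) and Σ D·Y over m':
  (-0.2036-0.5242i)·(+0.0926+0.3693i)  (-0.1895+0.2769i)·(-0.0723-0.0564i)  (-0.3774+0.0000i)·(-0.3019+0.0000i)  (+0.1895+0.2769i)·(+0.0723-0.0564i)  (-0.2036+0.5242i)·(+0.0926-0.3693i)
Y_2^0(R⁻¹ n̂) = +0.522046+0.000000i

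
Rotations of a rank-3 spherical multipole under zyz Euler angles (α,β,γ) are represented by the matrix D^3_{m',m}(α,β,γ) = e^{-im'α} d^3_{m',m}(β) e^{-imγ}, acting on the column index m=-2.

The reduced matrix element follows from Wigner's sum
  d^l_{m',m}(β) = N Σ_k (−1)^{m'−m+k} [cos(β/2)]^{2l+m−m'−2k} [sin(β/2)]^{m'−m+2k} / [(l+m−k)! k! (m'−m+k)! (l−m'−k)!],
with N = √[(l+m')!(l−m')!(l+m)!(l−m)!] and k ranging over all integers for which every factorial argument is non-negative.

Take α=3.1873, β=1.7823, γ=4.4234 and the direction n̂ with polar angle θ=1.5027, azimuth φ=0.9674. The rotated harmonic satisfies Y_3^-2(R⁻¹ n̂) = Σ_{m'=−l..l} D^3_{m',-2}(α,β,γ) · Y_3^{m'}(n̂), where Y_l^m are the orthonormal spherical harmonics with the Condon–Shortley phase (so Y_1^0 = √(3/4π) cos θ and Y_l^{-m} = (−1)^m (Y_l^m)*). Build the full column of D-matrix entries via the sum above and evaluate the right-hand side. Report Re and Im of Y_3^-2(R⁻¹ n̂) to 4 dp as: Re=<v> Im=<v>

Need the full column D^3_{m',-2} for m'=−3..3 at α=3.1873, β=1.7823, γ=4.4234.
cos(β/2)=0.628518, sin(β/2)=0.777795
d^3_{-3,-2}: single k=1 term ⇒ +0.186866;  D = +0.168999-0.079738i
d^3_{-2,-2}: k∈[0..1] ⇒ +0.061646 -0.472032 = -0.410386;  D = +0.362758-0.191892i
d^3_{-1,-2}: k∈[0..1] ⇒ -0.241242 +0.738888 = +0.497646;  D = +0.428800-0.252551i
d^3_{0,-2}: k∈[0..1] ⇒ +0.517085 -0.791875 = -0.274790;  D = +0.230156-0.150127i
d^3_{1,-2}: k∈[0..1] ⇒ -0.738888 +0.565775 = -0.173113;  D = -0.140522+0.101103i
d^3_{2,-2}: k∈[0..1] ⇒ +0.722880 -0.221407 = +0.501473;  D = -0.393254+0.311169i
d^3_{3,-2}: single k=0 term ⇒ -0.438247;  D = -0.330889+0.287356i
Y_3^{m'}(θ=1.5027,φ=0.9674) and Σ D·Y over m':
  (+0.1690-0.0797i)·(-0.4025-0.0982i)  (+0.3628-0.1919i)·(-0.0246-0.0647i)  (+0.4288-0.2526i)·(-0.1787+0.2593i)  (+0.2302-0.1501i)·(-0.0756+0.0000i)  (-0.1405+0.1011i)·(+0.1787+0.2593i)  (-0.3933+0.3112i)·(-0.0246+0.0647i)  (-0.3309+0.2874i)·(+0.4025-0.0982i)
Y_3^-2(R⁻¹ n̂) = -0.292475+0.261144i

Re=-0.2925 Im=0.2611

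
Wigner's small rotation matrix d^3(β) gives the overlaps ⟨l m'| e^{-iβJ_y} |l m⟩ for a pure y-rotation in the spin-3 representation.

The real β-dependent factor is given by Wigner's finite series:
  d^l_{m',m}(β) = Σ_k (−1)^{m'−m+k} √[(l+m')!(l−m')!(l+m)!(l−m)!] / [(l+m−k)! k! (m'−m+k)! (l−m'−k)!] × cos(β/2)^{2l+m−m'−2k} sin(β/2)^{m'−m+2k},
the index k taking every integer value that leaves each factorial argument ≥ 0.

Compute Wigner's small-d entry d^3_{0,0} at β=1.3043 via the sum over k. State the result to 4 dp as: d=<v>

d=-0.3494

d^3_{0,0}(β=1.3043) via Wigner's sum:
c=cos(1.3043/2)=0.794781, s=sin(1.3043/2)=0.606897; N=√[6·6·6·6]=36.000000
k: max(0,(0)−(0))=0 … min(3+(0),3−(0))=3
  k=0: (−1)^0·36.0000/(36)·0.7948^6·0.6069^0 = +0.252049
  k=1: (−1)^1·36.0000/(4)·0.7948^4·0.6069^2 = -1.322700
  k=2: (−1)^2·36.0000/(4)·0.7948^2·0.6069^4 = +0.771252
  k=3: (−1)^3·36.0000/(36)·0.7948^0·0.6069^6 = -0.049968
d^3_{0,0}(1.3043) = +0.252049 -1.322700 +0.771252 -0.049968 = -0.349368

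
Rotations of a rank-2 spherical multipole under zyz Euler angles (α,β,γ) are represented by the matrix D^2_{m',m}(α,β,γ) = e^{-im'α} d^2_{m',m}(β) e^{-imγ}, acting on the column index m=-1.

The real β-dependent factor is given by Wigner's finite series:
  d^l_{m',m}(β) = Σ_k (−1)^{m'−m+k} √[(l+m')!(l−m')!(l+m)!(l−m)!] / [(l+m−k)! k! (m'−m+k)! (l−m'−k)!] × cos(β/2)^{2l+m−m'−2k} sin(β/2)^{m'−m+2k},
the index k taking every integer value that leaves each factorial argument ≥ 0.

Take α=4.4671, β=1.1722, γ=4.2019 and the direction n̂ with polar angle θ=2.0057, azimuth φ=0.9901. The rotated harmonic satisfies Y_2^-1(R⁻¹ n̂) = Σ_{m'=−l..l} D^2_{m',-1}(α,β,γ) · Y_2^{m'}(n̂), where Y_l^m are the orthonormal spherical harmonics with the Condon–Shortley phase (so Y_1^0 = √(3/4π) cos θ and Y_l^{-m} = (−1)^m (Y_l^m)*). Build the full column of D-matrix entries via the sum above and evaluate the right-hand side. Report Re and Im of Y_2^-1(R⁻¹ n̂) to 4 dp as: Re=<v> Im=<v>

Re=0.2118 Im=-0.0714

Need the full column D^2_{m',-1} for m'=−2..2 at α=4.4671, β=1.1722, γ=4.2019.
cos(β/2)=0.833104, sin(β/2)=0.553116
d^2_{-2,-1}: single k=1 term ⇒ +0.639653;  D = +0.538618+0.345031i
d^2_{-1,-1}: k∈[0..1] ⇒ +0.481723 -0.637019 = -0.155296;  D = +0.113015-0.106511i
d^2_{0,-1}: k∈[0..1] ⇒ -0.783411 +0.345322 = -0.438090;  D = +0.214052+0.382236i
d^2_{1,-1}: k∈[0..1] ⇒ +0.637019 -0.093598 = +0.543421;  D = +0.524423-0.142432i
d^2_{2,-1}: single k=0 term ⇒ -0.281954;  D = -0.005614-0.281898i
Y_2^{m'}(θ=2.0057,φ=0.9901) and Σ D·Y over m':
  (+0.5386+0.3450i)·(-0.1265-0.2914i)  (+0.1130-0.1065i)·(-0.1619+0.2468i)  (+0.2141+0.3822i)·(-0.1474+0.0000i)  (+0.5244-0.1424i)·(+0.1619+0.2468i)  (-0.0056-0.2819i)·(-0.1265+0.2914i)
Y_2^-1(R⁻¹ n̂) = +0.211818-0.071449i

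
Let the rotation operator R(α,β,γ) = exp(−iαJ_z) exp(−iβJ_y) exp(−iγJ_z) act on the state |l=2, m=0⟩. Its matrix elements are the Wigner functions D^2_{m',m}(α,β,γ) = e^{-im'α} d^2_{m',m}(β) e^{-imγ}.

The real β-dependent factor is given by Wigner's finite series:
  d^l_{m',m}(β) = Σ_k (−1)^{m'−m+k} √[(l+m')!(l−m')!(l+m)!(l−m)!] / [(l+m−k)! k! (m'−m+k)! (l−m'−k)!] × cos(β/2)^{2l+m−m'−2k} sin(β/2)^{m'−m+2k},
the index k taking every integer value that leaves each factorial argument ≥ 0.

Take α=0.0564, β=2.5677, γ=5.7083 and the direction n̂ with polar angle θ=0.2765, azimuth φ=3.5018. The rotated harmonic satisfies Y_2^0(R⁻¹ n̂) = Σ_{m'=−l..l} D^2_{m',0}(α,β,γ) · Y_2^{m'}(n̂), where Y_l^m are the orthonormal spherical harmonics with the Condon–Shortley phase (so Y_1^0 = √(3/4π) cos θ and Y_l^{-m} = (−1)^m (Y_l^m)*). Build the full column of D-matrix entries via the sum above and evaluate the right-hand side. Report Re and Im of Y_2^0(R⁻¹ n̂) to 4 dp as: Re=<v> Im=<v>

Re=0.5373 Im=0.0000

Need the full column D^2_{m',0} for m'=−2..2 at α=0.0564, β=2.5677, γ=5.7083.
cos(β/2)=0.283025, sin(β/2)=0.959113
d^2_{-2,0}: single k=2 term ⇒ +0.180494;  D = +0.179347+0.020317i
d^2_{-1,0}: k∈[1..2] ⇒ +0.053262 -0.611658 = -0.558396;  D = -0.557508-0.031477i
d^2_{0,0}: k∈[0..2] ⇒ +0.006416 -0.294746 +0.846210 = +0.557881;  D = +0.557881+0.000000i
d^2_{1,0}: k∈[0..1] ⇒ -0.053262 +0.611658 = +0.558396;  D = +0.557508-0.031477i
d^2_{2,0}: single k=0 term ⇒ +0.180494;  D = +0.179347-0.020317i
Y_2^{m'}(θ=0.2765,φ=3.5018) and Σ D·Y over m':
  (+0.1793+0.0203i)·(+0.0216-0.0190i)  (-0.5575-0.0315i)·(-0.1899+0.0715i)  (+0.5579+0.0000i)·(+0.5603+0.0000i)  (+0.5575-0.0315i)·(+0.1899+0.0715i)  (+0.1793-0.0203i)·(+0.0216+0.0190i)
Y_2^0(R⁻¹ n̂) = +0.537303+0.000000i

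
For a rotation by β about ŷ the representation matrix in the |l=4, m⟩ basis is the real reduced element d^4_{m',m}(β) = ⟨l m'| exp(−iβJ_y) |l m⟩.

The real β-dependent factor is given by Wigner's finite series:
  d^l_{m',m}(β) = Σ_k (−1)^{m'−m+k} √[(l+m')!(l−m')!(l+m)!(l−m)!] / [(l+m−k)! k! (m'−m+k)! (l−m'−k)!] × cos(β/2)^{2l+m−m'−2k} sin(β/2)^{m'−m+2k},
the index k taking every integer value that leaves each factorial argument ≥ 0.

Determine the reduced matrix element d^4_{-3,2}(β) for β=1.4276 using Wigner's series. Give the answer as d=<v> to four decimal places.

d^4_{-3,2}(β=1.4276) via Wigner's sum:
c=cos(1.4276/2)=0.755879, s=sin(1.4276/2)=0.654711; N=√[1·5040·720·2]=2693.993318
The bounds max(0,m−m')=5 and min(l+m,l−m')=6 give 2 terms
  k=5: (−1)^0·2693.9933/(240)·0.7559^3·0.6547^5 = +0.583164
  k=6: (−1)^1·2693.9933/(720)·0.7559^1·0.6547^7 = -0.145835
d^4_{-3,2}(1.4276) = +0.583164 -0.145835 = +0.437328

d=0.4373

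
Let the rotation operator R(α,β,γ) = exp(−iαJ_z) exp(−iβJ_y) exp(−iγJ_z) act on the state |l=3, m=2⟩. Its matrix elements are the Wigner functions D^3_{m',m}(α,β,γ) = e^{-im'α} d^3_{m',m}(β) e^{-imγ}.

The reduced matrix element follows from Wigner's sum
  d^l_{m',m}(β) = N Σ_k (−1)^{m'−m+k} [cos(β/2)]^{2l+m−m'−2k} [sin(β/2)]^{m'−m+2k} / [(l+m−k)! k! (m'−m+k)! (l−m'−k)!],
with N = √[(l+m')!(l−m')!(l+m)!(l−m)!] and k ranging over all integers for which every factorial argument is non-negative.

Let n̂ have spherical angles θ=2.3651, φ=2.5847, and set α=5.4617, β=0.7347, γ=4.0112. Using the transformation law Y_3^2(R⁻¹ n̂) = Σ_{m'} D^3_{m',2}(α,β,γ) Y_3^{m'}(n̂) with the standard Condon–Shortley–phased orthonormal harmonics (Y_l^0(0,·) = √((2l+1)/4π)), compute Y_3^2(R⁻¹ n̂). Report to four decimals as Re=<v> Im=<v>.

Re=-0.0142 Im=-0.0312

Need the full column D^3_{m',2} for m'=−3..3 at α=5.4617, β=0.7347, γ=4.0112.
cos(β/2)=0.933282, sin(β/2)=0.359143
d^3_{-3,2}: single k=5 term ⇒ +0.013659;  D = -0.006653+0.011930i
d^3_{-2,2}: k∈[4..5] ⇒ +0.072455 -0.002146 = +0.070309;  D = -0.068284+0.016753i
d^3_{-1,2}: k∈[3..4] ⇒ +0.238162 -0.017634 = +0.220528;  D = -0.184356-0.121019i
d^3_{0,2}: k∈[2..3] ⇒ +0.535980 -0.079370 = +0.456610;  D = -0.076538-0.450149i
d^3_{1,2}: k∈[1..2] ⇒ +0.804143 -0.238162 = +0.565981;  D = +0.343904-0.449515i
d^3_{2,2}: k∈[0..1] ⇒ +0.660813 -0.489281 = +0.171532;  D = +0.170738-0.016483i
d^3_{3,2}: single k=0 term ⇒ -0.622886;  D = -0.466131-0.413171i
Y_3^{m'}(θ=2.3651,φ=2.5847) and Σ D·Y over m':
  (-0.0067+0.0119i)·(+0.0143-0.1429i)  (-0.0683+0.0168i)·(-0.1580-0.3213i)  (-0.1844-0.1210i)·(-0.2969-0.1849i)  (-0.0765-0.4501i)·(+0.1213+0.0000i)  (+0.3439-0.4495i)·(+0.2969-0.1849i)  (+0.1707-0.0165i)·(-0.1580+0.3213i)  (-0.4661-0.4132i)·(-0.0143-0.1429i)
Y_3^2(R⁻¹ n̂) = -0.014156-0.031239i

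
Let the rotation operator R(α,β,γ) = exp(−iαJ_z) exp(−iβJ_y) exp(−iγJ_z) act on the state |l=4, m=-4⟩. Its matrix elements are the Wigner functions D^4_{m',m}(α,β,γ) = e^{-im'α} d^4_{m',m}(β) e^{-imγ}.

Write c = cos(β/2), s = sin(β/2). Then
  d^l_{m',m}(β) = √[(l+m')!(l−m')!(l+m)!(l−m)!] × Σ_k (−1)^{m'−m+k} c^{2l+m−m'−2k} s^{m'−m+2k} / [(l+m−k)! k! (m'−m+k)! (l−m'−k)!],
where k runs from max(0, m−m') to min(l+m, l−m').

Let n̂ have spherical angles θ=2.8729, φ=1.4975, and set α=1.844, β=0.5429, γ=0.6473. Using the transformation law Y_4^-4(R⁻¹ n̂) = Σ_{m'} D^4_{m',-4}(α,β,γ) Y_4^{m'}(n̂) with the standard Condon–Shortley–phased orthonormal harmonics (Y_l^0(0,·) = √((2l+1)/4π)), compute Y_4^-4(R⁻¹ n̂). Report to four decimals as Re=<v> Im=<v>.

Re=-0.1172 Im=0.0057

Need the full column D^4_{m',-4} for m'=−4..4 at α=1.844, β=0.5429, γ=0.6473.
cos(β/2)=0.963383, sin(β/2)=0.268129
d^4_{-4,-4}: single k=0 term ⇒ +0.741980;  D = -0.636242-0.381747i
d^4_{-3,-4}: single k=0 term ⇒ -0.584092;  D = +0.154229-0.563362i
d^4_{-2,-4}: single k=0 term ⇒ +0.304130;  D = +0.304125-0.001820i
d^4_{-1,-4}: single k=0 term ⇒ -0.119707;  D = +0.032988+0.115072i
d^4_{0,-4}: single k=0 term ⇒ +0.037249;  D = -0.031709+0.019546i
d^4_{1,-4}: single k=0 term ⇒ -0.009273;  D = -0.006815-0.006288i
d^4_{2,-4}: single k=0 term ⇒ +0.001825;  D = +0.000830-0.001625i
d^4_{3,-4}: single k=0 term ⇒ -0.000271;  D = +0.000266+0.000054i
d^4_{4,-4}: single k=0 term ⇒ +0.000027;  D = +0.000002+0.000027i
Y_4^{m'}(θ=2.8729,φ=1.4975) and Σ D·Y over m':
  (-0.6362-0.3817i)·(+0.0021+0.0006i)  (+0.1542-0.5634i)·(+0.0049-0.0220i)  (+0.3041-0.0018i)·(-0.1284-0.0190i)  (+0.0330+0.1151i)·(-0.0311+0.4235i)  (-0.0317+0.0195i)·(+0.5665+0.0000i)  (-0.0068-0.0063i)·(+0.0311+0.4235i)  (+0.0008-0.0016i)·(-0.1284+0.0190i)  (+0.0003+0.0001i)·(-0.0049-0.0220i)  (+0.0000+0.0000i)·(+0.0021-0.0006i)
Y_4^-4(R⁻¹ n̂) = -0.117185+0.005687i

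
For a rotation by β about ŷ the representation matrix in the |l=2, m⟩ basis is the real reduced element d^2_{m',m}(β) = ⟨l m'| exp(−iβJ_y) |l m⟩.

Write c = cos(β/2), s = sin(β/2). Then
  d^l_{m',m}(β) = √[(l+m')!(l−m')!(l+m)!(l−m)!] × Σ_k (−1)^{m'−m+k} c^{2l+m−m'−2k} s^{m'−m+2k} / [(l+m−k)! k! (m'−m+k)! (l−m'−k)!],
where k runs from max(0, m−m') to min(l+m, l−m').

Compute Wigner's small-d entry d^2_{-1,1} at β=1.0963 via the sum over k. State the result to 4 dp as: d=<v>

d^2_{-1,1}(β=1.0963) via Wigner's sum:
c=cos(1.0963/2)=0.853490, s=sin(1.0963/2)=0.521109; N=√[1·6·6·1]=6.000000
Admissible k: 2..3 (factorial args all ≥0)
  k=2: (−1)^0·6.0000/(2)·0.8535^2·0.5211^2 = +0.593438
  k=3: (−1)^1·6.0000/(6)·0.8535^0·0.5211^4 = -0.073742
d^2_{-1,1}(1.0963) = +0.593438 -0.073742 = +0.519696

d=0.5197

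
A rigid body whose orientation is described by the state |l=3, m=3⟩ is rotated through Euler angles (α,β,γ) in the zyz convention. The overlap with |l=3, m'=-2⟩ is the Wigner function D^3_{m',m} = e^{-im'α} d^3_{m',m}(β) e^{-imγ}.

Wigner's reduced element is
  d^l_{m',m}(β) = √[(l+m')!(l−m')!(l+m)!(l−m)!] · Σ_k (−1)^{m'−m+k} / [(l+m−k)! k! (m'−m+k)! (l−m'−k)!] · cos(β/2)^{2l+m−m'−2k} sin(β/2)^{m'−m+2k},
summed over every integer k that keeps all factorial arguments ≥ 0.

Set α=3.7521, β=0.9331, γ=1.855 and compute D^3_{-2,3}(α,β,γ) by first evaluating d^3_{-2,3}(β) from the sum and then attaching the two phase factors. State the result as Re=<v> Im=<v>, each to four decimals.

Re=-0.0145 Im=0.0376

D^3_{-2,3}(3.7521,0.9331,1.855) = e^{-i·-2·3.7521}·d^3_{-2,3}(0.9331)·e^{-i·3·1.855}. Compute d first:
With c≡cos(β/2)=0.893125 and s≡sin(β/2)=0.449808, N=[1·120·720·1]^{1/2}=293.938769
Admissible k: 5..5 (factorial args all ≥0)
  k=5: (−1)^0·293.9388/(120)·0.8931^1·0.4498^5 = +0.040283
d^3_{-2,3}(0.9331) = +0.040283
Attach z-rotation phases: D = e^{-i(-2)(3.7521)}·(+0.040283)·e^{-i(3)(1.855)} = -0.014507+0.037580i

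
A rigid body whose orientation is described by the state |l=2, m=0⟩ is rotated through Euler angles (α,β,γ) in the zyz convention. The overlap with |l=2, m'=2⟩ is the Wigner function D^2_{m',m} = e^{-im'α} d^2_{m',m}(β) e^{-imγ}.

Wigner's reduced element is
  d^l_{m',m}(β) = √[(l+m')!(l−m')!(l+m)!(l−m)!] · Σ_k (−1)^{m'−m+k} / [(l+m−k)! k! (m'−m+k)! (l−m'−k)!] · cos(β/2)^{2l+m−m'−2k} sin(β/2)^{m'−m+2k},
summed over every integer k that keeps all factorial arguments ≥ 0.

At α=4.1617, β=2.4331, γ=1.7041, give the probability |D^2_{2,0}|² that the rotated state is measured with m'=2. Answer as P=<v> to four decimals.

Split into d^2_{2,0}(β=2.4331) × two z-phases.
Half-angle: c=0.346884, s=0.937908. N=√(24·1·2·2)=9.797959
Admissible k: 0..0 (factorial args all ≥0)
  k=0: (−1)^2·9.7980/(4)·0.3469^2·0.9379^2 = +0.259277
d^2_{2,0}(2.4331) = +0.259277
|D^2_{2,0}|² = |d^2_{2,0}(β)|² = (+0.259277)² = 0.067224 (the z-rotation phases have unit modulus)

P=0.0672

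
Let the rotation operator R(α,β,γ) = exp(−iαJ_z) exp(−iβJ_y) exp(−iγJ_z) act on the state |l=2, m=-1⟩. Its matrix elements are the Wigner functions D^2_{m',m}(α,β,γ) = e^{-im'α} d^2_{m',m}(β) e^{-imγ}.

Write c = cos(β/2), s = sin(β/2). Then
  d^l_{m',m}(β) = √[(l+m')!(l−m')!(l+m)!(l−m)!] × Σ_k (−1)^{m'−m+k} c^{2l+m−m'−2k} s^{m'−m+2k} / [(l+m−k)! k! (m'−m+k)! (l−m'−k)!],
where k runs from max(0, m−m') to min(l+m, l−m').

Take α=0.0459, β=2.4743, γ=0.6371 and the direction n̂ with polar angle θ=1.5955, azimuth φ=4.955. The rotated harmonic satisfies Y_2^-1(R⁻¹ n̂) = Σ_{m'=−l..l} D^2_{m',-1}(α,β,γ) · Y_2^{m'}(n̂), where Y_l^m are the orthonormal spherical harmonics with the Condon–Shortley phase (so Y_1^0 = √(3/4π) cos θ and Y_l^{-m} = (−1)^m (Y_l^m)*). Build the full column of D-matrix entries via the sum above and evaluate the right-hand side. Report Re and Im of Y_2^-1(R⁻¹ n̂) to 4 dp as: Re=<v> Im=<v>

Re=-0.0753 Im=0.0765

Need the full column D^2_{m',-1} for m'=−2..2 at α=0.0459, β=2.4743, γ=0.6371.
cos(β/2)=0.327490, sin(β/2)=0.944854
d^2_{-2,-1}: single k=1 term ⇒ +0.066373;  D = +0.049508+0.044208i
d^2_{-1,-1}: k∈[0..1] ⇒ +0.011503 -0.287242 = -0.275740;  D = -0.213887-0.174026i
d^2_{0,-1}: k∈[0..1] ⇒ -0.081290 +0.676658 = +0.595368;  D = +0.478571+0.354165i
d^2_{1,-1}: k∈[0..1] ⇒ +0.287242 -0.797003 = -0.509760;  D = -0.423240-0.284119i
d^2_{2,-1}: single k=0 term ⇒ -0.552489;  D = -0.472362-0.286562i
Y_2^{m'}(θ=1.5955,φ=4.955) and Σ D·Y over m':
  (+0.0495+0.0442i)·(-0.3415+0.1801i)  (-0.2139-0.1740i)·(-0.0046-0.0185i)  (+0.4786+0.3542i)·(-0.3148+0.0000i)  (-0.4232-0.2841i)·(+0.0046-0.0185i)  (-0.4724-0.2866i)·(-0.3415-0.1801i)
Y_2^-1(R⁻¹ n̂) = -0.075264+0.076520i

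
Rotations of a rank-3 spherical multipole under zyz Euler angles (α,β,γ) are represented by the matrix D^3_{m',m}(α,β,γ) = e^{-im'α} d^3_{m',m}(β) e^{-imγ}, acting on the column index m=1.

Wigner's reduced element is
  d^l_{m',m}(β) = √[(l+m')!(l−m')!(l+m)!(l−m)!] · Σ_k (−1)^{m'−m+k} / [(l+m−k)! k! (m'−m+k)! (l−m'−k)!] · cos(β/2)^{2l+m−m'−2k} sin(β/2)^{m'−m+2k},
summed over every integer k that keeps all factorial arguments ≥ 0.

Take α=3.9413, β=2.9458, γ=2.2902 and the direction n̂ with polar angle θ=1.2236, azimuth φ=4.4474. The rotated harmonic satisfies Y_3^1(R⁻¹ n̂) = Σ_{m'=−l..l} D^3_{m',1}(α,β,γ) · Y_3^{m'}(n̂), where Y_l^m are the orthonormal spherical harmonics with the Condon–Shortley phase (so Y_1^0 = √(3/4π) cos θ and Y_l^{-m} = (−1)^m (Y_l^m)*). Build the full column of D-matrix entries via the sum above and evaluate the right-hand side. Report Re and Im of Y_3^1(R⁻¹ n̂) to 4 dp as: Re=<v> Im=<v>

Re=0.2519 Im=0.0978

Need the full column D^3_{m',1} for m'=−3..3 at α=3.9413, β=2.9458, γ=2.2902.
cos(β/2)=0.097740, sin(β/2)=0.995212
d^3_{-3,1}: single k=4 term ⇒ +0.036296;  D = -0.036080-0.003946i
d^3_{-2,1}: k∈[3..4] ⇒ +0.005821 -0.301752 = -0.295931;  D = -0.228088+0.188550i
d^3_{-1,1}: k∈[2..4] ⇒ +0.000542 -0.074972 +0.971614 = +0.897184;  D = -0.071970+0.894293i
d^3_{0,1}: k∈[1..3] ⇒ +0.000031 -0.009565 +0.330553 = +0.321019;  D = -0.211531-0.241470i
d^3_{1,1}: k∈[0..2] ⇒ +0.000001 -0.000723 +0.056229 = +0.055507;  D = +0.055432+0.002868i
d^3_{2,1}: k∈[0..1] ⇒ -0.000028 +0.005821 = +0.005793;  D = -0.004246+0.003940i
d^3_{3,1}: single k=0 term ⇒ +0.000350;  D = +0.000008-0.000350i
Y_3^{m'}(θ=1.2236,φ=4.4474) and Σ D·Y over m':
  (-0.0361-0.0039i)·(+0.2476-0.2429i)  (-0.2281+0.1886i)·(-0.2653-0.1554i)  (-0.0720+0.8943i)·(+0.0335-0.1235i)  (-0.2115-0.2415i)·(-0.3074+0.0000i)  (+0.0554+0.0029i)·(-0.0335-0.1235i)  (-0.0042+0.0039i)·(-0.2653+0.1554i)  (+0.0000-0.0003i)·(-0.2476-0.2429i)
Y_3^1(R⁻¹ n̂) = +0.251918+0.097752i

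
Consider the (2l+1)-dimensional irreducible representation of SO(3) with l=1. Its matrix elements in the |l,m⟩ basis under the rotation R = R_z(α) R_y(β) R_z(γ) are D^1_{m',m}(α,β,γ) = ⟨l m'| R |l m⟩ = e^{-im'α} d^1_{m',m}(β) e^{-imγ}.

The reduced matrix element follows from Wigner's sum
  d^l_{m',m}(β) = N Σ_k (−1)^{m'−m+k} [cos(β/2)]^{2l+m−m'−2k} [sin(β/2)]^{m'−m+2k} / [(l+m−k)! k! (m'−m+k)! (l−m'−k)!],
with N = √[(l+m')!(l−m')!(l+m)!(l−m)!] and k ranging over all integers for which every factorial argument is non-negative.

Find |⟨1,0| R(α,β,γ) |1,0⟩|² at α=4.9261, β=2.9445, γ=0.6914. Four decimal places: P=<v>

D^1_{0,0}(4.9261,2.9445,0.6914) = e^{-i·0·4.9261}·d^1_{0,0}(2.9445)·e^{-i·0·0.6914}. Compute d first:
With c≡cos(β/2)=0.098387 and s≡sin(β/2)=0.995148, N=[1·1·1·1]^{1/2}=1.000000
k∈{0,1} keeps every argument non-negative
  k=0: (−1)^0·1.0000/(1)·0.0984^2·0.9951^0 = +0.009680
  k=1: (−1)^1·1.0000/(1)·0.0984^0·0.9951^2 = -0.990320
d^1_{0,0}(2.9445) = +0.009680 -0.990320 = -0.980640
|D^1_{0,0}|² = |d^1_{0,0}(β)|² = (-0.980640)² = 0.961655 (the z-rotation phases have unit modulus)

P=0.9617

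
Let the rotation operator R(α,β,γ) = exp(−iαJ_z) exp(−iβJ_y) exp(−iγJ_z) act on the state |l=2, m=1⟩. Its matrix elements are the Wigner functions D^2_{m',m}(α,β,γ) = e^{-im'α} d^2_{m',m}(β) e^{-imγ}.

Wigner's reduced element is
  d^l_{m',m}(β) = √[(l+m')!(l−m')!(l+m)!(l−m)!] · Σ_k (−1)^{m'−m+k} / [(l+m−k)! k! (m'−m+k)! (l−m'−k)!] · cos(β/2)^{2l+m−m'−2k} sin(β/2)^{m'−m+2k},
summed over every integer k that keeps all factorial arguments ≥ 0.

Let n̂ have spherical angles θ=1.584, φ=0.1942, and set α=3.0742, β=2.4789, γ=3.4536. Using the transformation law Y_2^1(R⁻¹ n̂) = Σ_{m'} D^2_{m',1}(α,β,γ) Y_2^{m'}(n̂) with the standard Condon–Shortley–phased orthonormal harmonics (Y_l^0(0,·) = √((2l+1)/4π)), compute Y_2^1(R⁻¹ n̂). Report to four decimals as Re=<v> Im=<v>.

Need the full column D^2_{m',1} for m'=−2..2 at α=3.0742, β=2.4789, γ=3.4536.
cos(β/2)=0.325316, sin(β/2)=0.945605
d^2_{-2,1}: single k=3 term ⇒ +0.550130;  D = -0.496128+0.237698i
d^2_{-1,1}: k∈[2..3] ⇒ +0.283892 -0.799539 = -0.515647;  D = -0.478978+0.190977i
d^2_{0,1}: k∈[1..2] ⇒ +0.079745 -0.673769 = -0.594024;  D = +0.565344-0.182347i
d^2_{1,1}: k∈[0..1] ⇒ +0.011200 -0.283892 = -0.272692;  D = -0.264574+0.066041i
d^2_{2,1}: single k=0 term ⇒ -0.065112;  D = +0.064092-0.011479i
Y_2^{m'}(θ=1.584,φ=0.1942) and Σ D·Y over m':
  (-0.4961+0.2377i)·(+0.3574-0.1463i)  (-0.4790+0.1910i)·(-0.0100+0.0020i)  (+0.5653-0.1823i)·(-0.3152+0.0000i)  (-0.2646+0.0660i)·(+0.0100+0.0020i)  (+0.0641-0.0115i)·(+0.3574+0.1463i)
Y_2^1(R⁻¹ n̂) = -0.294555+0.217564i

Re=-0.2946 Im=0.2176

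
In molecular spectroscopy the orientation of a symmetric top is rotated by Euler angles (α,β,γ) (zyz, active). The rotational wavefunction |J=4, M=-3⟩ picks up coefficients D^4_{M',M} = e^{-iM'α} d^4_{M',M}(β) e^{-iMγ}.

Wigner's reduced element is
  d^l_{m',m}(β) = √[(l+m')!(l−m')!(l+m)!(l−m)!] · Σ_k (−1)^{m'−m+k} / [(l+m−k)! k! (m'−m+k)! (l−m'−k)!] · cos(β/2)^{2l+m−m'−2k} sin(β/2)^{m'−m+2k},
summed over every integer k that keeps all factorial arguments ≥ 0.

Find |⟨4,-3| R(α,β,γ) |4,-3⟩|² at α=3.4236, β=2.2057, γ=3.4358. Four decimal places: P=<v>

Split into d^4_{-3,-3}(β=2.2057) × two z-phases.
With c≡cos(β/2)=0.451054 and s≡sin(β/2)=0.892496, N=[1·5040·1·5040]^{1/2}=5040.000000
k: max(0,(-3)−(-3))=0 … min(4+(-3),4−(-3))=1
  k=0: (−1)^0·5040.0000/(5040)·0.4511^8·0.8925^0 = +0.001713
  k=1: (−1)^1·5040.0000/(720)·0.4511^6·0.8925^2 = -0.046955
d^4_{-3,-3}(2.2057) = +0.001713 -0.046955 = -0.045242
|D^4_{-3,-3}|² = |d^4_{-3,-3}(β)|² = (-0.045242)² = 0.002047 (the z-rotation phases have unit modulus)

P=0.0020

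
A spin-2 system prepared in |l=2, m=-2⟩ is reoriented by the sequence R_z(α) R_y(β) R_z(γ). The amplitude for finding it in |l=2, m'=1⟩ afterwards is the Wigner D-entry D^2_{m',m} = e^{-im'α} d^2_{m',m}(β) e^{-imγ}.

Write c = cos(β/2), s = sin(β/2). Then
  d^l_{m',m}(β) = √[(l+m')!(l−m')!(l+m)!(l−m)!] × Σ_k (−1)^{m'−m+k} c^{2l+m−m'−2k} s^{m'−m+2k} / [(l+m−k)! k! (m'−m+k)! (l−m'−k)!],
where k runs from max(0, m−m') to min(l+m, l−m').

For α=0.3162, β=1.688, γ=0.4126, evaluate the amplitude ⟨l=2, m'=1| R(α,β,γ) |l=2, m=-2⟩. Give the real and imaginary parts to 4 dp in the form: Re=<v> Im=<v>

Re=-0.4843 Im=-0.2703

First d^2_{1,-2}(β=1.688), then the phase factors e^{-i(1)α} and e^{-i(-2)γ}:
With c≡cos(β/2)=0.664479 and s≡sin(β/2)=0.747307, N=[6·1·1·24]^{1/2}=12.000000
k: max(0,(-2)−(1))=0 … min(2+(-2),2−(1))=0
  k=0: (−1)^3·12.0000/(6)·0.6645^1·0.7473^3 = -0.554636
d^2_{1,-2}(1.688) = -0.554636
D = (+0.950424-0.310957i)·(-0.554636)·(+0.678410+0.734683i) = -0.484326-0.270277i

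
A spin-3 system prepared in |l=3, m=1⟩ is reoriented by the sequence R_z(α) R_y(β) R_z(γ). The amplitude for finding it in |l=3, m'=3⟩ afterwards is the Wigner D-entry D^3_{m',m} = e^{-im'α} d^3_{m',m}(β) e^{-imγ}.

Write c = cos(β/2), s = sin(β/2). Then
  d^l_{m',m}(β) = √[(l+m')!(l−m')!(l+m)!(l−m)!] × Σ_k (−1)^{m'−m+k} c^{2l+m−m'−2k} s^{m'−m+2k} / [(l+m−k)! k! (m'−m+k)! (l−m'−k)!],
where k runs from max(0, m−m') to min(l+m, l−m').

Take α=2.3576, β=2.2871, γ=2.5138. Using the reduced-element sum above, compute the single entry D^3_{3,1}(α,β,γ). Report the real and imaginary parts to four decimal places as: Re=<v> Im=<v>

Re=-0.0933 Im=0.0152

First d^3_{3,1}(β=2.2871), then the phase factors e^{-i(3)α} and e^{-i(1)γ}:
With c≡cos(β/2)=0.414366 and s≡sin(β/2)=0.910110, N=[720·1·24·2]^{1/2}=185.903201
Admissible k: 0..0 (factorial args all ≥0)
  k=0: (−1)^2·185.9032/(48)·0.4144^4·0.9101^2 = +0.094574
d^3_{3,1}(2.2871) = +0.094574
Attach z-rotation phases: D = e^{-i(3)(2.3576)}·(+0.094574)·e^{-i(1)(2.5138)} = -0.093338+0.015237i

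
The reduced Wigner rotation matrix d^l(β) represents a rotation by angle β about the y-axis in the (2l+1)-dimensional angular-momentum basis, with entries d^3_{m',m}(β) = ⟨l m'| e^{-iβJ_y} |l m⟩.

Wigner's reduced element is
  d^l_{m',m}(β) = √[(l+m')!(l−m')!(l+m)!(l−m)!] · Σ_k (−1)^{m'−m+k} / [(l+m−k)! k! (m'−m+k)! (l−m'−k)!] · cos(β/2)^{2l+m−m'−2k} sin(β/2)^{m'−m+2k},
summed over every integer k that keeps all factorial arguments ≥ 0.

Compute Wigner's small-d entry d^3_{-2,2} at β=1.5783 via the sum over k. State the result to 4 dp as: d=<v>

d=0.5018

d^3_{-2,2}(β=1.5783) via Wigner's sum:
Half-angle: c=0.704449, s=0.709755. N=√(1·120·120·1)=120.000000
Admissible k: 4..5 (factorial args all ≥0)
  k=4: (−1)^0·120.0000/(24)·0.7044^2·0.7098^4 = +0.629654
  k=5: (−1)^1·120.0000/(120)·0.7044^0·0.7098^6 = -0.127835
d^3_{-2,2}(1.5783) = +0.629654 -0.127835 = +0.501819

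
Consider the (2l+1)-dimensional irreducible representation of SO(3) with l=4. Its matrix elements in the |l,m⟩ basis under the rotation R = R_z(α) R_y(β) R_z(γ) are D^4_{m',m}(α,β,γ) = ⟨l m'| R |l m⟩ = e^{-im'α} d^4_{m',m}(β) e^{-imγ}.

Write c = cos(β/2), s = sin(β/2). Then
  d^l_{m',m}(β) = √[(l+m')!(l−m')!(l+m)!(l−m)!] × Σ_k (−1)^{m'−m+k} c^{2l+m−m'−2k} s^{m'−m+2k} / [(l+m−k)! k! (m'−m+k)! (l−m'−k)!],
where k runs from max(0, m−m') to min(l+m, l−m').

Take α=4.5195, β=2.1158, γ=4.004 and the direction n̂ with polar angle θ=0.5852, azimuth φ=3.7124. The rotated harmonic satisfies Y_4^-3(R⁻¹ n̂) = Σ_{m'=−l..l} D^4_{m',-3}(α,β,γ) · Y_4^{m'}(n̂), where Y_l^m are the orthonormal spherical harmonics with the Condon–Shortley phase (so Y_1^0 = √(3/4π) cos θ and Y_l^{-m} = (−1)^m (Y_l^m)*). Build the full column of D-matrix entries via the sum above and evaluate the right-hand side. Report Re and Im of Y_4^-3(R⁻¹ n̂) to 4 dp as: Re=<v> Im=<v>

Need the full column D^4_{m',-3} for m'=−4..4 at α=4.5195, β=2.1158, γ=4.004.
cos(β/2)=0.490703, sin(β/2)=0.871327
d^4_{-4,-3}: single k=1 term ⇒ +0.016883;  D = +0.004093-0.016380i
d^4_{-3,-3}: k∈[0..1] ⇒ +0.003362 -0.074195 = -0.070833;  D = -0.064154-0.030027i
d^4_{-2,-3}: k∈[0..1] ⇒ -0.022334 +0.211262 = +0.188928;  D = -0.111405+0.152587i
d^4_{-1,-3}: k∈[0..1] ⇒ +0.084129 -0.442098 = -0.357969;  D = +0.243287+0.262590i
d^4_{0,-3}: k∈[0..1] ⇒ -0.222690 +0.702143 = +0.479453;  D = +0.407646-0.252388i
d^4_{1,-3}: k∈[0..1] ⇒ +0.442098 -0.836362 = -0.394265;  D = -0.139436-0.368785i
d^4_{2,-3}: k∈[0..1] ⇒ -0.666112 +0.700085 = +0.033973;  D = -0.033492+0.005701i
d^4_{3,-3}: k∈[0..1] ⇒ +0.737602 -0.332238 = +0.405364;  D = +0.009848-0.405245i
d^4_{4,-3}: single k=0 term ⇒ -0.529214;  D = -0.516782-0.114036i
Y_4^{m'}(θ=0.5852,φ=3.7124) and Σ D·Y over m':
  (+0.0041-0.0164i)·(-0.0269-0.0312i)  (-0.0642-0.0300i)·(+0.0248+0.1741i)  (-0.1114+0.1526i)·(+0.1641-0.3586i)  (+0.2433+0.2626i)·(-0.3417+0.2194i)  (+0.4076-0.2524i)·(-0.1001+0.0000i)  (-0.1394-0.3688i)·(+0.3417+0.2194i)  (-0.0335+0.0057i)·(+0.1641+0.3586i)  (+0.0098-0.4052i)·(-0.0248+0.1741i)  (-0.5168-0.1140i)·(-0.0269+0.0312i)
Y_4^-3(R⁻¹ n̂) = -0.028596-0.126649i

Re=-0.0286 Im=-0.1266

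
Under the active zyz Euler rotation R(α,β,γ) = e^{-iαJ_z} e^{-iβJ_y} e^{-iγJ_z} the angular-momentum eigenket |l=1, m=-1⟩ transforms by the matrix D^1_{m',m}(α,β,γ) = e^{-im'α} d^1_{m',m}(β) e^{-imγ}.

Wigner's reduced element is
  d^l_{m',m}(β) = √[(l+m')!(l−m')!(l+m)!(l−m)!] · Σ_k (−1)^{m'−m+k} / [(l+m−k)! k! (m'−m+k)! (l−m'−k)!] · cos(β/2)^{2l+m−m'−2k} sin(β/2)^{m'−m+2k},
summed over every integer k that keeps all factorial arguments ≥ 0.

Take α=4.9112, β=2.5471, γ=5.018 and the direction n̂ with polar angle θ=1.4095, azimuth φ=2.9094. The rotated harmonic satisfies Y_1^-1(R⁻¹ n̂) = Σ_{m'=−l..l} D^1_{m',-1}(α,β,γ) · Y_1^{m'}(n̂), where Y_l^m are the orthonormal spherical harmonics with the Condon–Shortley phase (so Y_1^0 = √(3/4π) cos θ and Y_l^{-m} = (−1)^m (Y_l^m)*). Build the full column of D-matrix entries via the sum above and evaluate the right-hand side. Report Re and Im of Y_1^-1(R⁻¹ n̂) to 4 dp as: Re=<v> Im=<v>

Need the full column D^1_{m',-1} for m'=−1..1 at α=4.9112, β=2.5471, γ=5.018.
cos(β/2)=0.292888, sin(β/2)=0.956147
d^1_{-1,-1}: single k=0 term ⇒ +0.085784;  D = -0.075100-0.041459i
d^1_{0,-1}: single k=0 term ⇒ -0.396042;  D = -0.119160+0.377691i
d^1_{1,-1}: single k=0 term ⇒ +0.914216;  D = +0.909007+0.097453i
Y_1^{m'}(θ=1.4095,φ=2.9094) and Σ D·Y over m':
  (-0.0751-0.0415i)·(-0.3319-0.0785i)  (-0.1192+0.3777i)·(+0.0785+0.0000i)  (+0.9090+0.0975i)·(+0.3319-0.0785i)
Y_1^-1(R⁻¹ n̂) = +0.321628+0.010299i

Re=0.3216 Im=0.0103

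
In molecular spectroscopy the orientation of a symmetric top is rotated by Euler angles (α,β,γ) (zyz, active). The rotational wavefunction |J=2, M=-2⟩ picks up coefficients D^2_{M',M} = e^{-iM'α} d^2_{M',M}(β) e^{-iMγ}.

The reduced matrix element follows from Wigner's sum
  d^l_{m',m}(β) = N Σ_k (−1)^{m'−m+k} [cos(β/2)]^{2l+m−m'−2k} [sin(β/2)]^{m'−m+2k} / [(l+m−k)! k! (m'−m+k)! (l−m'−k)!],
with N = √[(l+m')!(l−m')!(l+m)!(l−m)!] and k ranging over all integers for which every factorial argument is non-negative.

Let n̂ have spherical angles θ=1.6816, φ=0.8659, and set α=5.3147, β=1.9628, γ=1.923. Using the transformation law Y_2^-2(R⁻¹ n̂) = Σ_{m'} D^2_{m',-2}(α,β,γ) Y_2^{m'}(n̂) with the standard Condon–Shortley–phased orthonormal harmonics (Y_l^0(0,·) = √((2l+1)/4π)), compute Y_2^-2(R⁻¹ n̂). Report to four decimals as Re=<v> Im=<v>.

Need the full column D^2_{m',-2} for m'=−2..2 at α=5.3147, β=1.9628, γ=1.923.
cos(β/2)=0.555859, sin(β/2)=0.831276
d^2_{-2,-2}: single k=0 term ⇒ +0.095468;  D = -0.031678+0.090059i
d^2_{-1,-2}: single k=0 term ⇒ -0.285542;  D = +0.275643-0.074532i
d^2_{0,-2}: single k=0 term ⇒ +0.522993;  D = -0.398519-0.338681i
d^2_{1,-2}: single k=0 term ⇒ -0.638603;  D = -0.065086+0.635278i
d^2_{2,-2}: single k=0 term ⇒ +0.477509;  D = +0.419005-0.229020i
Y_2^{m'}(θ=1.6816,φ=0.8659) and Σ D·Y over m':
  (-0.0317+0.0901i)·(-0.0612-0.3766i)  (+0.2756-0.0745i)·(-0.0550+0.0647i)  (-0.3985-0.3387i)·(-0.3038+0.0000i)  (-0.0651+0.6353i)·(+0.0550+0.0647i)  (+0.4190-0.2290i)·(-0.0612+0.3766i)
Y_2^-2(R⁻¹ n̂) = +0.162551+0.333798i

Re=0.1626 Im=0.3338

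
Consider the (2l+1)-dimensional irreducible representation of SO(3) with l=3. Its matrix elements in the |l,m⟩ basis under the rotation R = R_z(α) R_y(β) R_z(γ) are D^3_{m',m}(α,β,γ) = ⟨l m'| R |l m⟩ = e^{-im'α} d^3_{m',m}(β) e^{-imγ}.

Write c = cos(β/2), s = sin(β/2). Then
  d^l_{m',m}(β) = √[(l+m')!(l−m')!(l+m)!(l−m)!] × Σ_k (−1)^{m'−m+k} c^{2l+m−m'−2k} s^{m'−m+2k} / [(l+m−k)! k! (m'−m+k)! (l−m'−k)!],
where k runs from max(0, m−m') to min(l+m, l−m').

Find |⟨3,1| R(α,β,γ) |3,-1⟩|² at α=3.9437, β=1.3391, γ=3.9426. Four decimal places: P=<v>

D^3_{1,-1}(3.9437,1.3391,3.9426) = e^{-i·1·3.9437}·d^3_{1,-1}(1.3391)·e^{-i·-1·3.9426}. Compute d first:
c=cos(1.3391/2)=0.784101, s=sin(1.3391/2)=0.620633; N=√[24·2·2·24]=48.000000
k: max(0,(-1)−(1))=0 … min(3+(-1),3−(1))=2
  k=0: (−1)^2·48.0000/(8)·0.7841^4·0.6206^2 = +0.873593
  k=1: (−1)^3·48.0000/(6)·0.7841^2·0.6206^4 = -0.729750
  k=2: (−1)^4·48.0000/(48)·0.7841^0·0.6206^6 = +0.057149
d^3_{1,-1}(1.3391) = +0.873593 -0.729750 +0.057149 = +0.200993
|D^3_{1,-1}|² = |d^3_{1,-1}(β)|² = (+0.200993)² = 0.040398 (the z-rotation phases have unit modulus)

P=0.0404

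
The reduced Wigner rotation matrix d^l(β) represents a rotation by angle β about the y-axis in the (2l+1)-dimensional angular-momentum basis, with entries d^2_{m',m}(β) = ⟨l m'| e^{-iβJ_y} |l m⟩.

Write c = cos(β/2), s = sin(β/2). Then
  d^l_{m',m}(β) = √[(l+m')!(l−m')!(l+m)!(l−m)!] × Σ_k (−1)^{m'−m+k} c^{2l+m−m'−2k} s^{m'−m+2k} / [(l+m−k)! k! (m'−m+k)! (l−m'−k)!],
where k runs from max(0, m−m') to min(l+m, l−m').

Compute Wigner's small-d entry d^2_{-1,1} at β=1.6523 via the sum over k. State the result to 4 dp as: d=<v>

d=0.4527

d^2_{-1,1}(β=1.6523) via Wigner's sum:
With c≡cos(β/2)=0.677712 and s≡sin(β/2)=0.735328, N=[1·6·6·1]^{1/2}=6.000000
k: max(0,(1)−(-1))=2 … min(2+(1),2−(-1))=3
  k=2: (−1)^0·6.0000/(2)·0.6777^2·0.7353^2 = +0.745029
  k=3: (−1)^1·6.0000/(6)·0.6777^0·0.7353^4 = -0.292364
d^2_{-1,1}(1.6523) = +0.745029 -0.292364 = +0.452665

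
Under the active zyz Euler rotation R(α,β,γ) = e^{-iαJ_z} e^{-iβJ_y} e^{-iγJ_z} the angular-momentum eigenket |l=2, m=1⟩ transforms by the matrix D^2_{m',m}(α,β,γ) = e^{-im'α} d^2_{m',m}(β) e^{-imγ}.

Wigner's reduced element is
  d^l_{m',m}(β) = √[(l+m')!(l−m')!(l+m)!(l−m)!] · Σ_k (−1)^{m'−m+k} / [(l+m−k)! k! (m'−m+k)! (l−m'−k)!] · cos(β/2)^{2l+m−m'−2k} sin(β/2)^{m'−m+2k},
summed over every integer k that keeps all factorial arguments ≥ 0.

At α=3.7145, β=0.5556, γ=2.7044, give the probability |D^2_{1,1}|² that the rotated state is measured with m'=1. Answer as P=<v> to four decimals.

P=0.4181

Split into d^2_{1,1}(β=0.5556) × two z-phases.
Half-angle: c=0.961661, s=0.274241. N=√(6·1·6·1)=6.000000
k: max(0,(1)−(1))=0 … min(2+(1),2−(1))=1
  k=0: (−1)^0·6.0000/(6)·0.9617^4·0.2742^0 = +0.855240
  k=1: (−1)^1·6.0000/(2)·0.9617^2·0.2742^2 = -0.208655
d^2_{1,1}(0.5556) = +0.855240 -0.208655 = +0.646585
|D^2_{1,1}|² = |d^2_{1,1}(β)|² = (+0.646585)² = 0.418072 (the z-rotation phases have unit modulus)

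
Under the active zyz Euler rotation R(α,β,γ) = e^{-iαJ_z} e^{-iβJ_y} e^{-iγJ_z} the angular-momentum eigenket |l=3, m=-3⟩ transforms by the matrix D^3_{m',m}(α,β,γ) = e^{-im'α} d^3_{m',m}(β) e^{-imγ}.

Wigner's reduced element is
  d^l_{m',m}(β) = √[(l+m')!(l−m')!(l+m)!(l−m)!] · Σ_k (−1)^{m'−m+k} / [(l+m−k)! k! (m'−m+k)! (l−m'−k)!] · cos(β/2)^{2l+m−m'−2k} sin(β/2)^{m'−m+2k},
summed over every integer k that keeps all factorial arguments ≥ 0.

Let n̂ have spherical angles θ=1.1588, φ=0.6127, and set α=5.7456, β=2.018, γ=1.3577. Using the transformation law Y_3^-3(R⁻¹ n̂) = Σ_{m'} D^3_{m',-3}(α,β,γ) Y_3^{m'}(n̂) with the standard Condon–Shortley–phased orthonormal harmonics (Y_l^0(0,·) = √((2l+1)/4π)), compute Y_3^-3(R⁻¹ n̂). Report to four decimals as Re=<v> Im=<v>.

Need the full column D^3_{m',-3} for m'=−3..3 at α=5.7456, β=2.018, γ=1.3577.
cos(β/2)=0.532707, sin(β/2)=0.846300
d^3_{-3,-3}: single k=0 term ⇒ +0.022852;  D = -0.017751+0.014392i
d^3_{-2,-3}: single k=0 term ⇒ -0.088929;  D = +0.088013-0.012732i
d^3_{-1,-3}: single k=0 term ⇒ +0.223382;  D = -0.206273-0.085737i
d^3_{0,-3}: single k=0 term ⇒ -0.409782;  D = +0.244486+0.328859i
d^3_{1,-3}: single k=0 term ⇒ +0.563793;  D = -0.057241-0.560879i
d^3_{2,-3}: single k=0 term ⇒ -0.566480;  D = -0.239174+0.513513i
d^3_{3,-3}: single k=0 term ⇒ +0.367405;  D = +0.303785-0.206642i
Y_3^{m'}(θ=1.1588,φ=0.6127) and Σ D·Y over m':
  (-0.0178+0.0144i)·(-0.0848-0.3096i)  (+0.0880-0.0127i)·(+0.1163-0.3233i)  (-0.2063-0.0857i)·(-0.0480+0.0338i)  (+0.2445+0.3289i)·(-0.3285+0.0000i)  (-0.0572-0.5609i)·(+0.0480+0.0338i)  (-0.2392+0.5135i)·(+0.1163+0.3233i)  (+0.3038-0.2066i)·(+0.0848-0.3096i)
Y_3^-3(R⁻¹ n̂) = -0.271319-0.294571i

Re=-0.2713 Im=-0.2946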